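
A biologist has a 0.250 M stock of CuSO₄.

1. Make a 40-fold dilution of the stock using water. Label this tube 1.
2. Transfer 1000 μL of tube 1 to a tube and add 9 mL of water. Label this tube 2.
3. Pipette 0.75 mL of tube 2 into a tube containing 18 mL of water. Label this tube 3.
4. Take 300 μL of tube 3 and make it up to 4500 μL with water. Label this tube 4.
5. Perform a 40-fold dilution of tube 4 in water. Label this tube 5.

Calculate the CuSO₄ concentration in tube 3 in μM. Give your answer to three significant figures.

Step 1: 40-fold → factor 40
Step 2: 1000 μL + 9 mL = 10000 μL total → factor 10000/1000 = 10
Step 3: 0.75 mL + 18 mL = 18.75 mL total → factor 18.75/0.75 = 25
Dilution factor through tube 3 = 40 × 10 × 25 = 10000
[tube 3] = 0.250 M / 10000 = 2.500 × 10^-5 M = 25.0 μM

25.0 μM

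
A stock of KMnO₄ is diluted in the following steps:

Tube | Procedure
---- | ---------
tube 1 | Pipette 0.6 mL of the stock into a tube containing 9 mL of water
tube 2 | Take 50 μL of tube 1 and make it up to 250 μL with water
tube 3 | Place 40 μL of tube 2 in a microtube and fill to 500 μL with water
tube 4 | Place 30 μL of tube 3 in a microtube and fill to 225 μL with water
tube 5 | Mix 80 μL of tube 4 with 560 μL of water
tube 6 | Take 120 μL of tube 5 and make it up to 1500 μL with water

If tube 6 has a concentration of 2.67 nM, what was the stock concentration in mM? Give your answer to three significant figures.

Step 1: 0.6 mL + 9 mL = 9.6 mL total → factor 9.6/0.6 = 16
Step 2: 50 μL brought to 250 μL → factor 250/50 = 5
Step 3: 40 μL brought to 500 μL → factor 500/40 = 12.5
Step 4: 30 μL brought to 225 μL → factor 225/30 = 7.5
Step 5: 80 μL + 560 μL = 640 μL total → factor 640/80 = 8
Step 6: 120 μL brought to 1500 μL → factor 1500/120 = 12.5
Overall dilution factor = 16 × 5 × 12.5 × 7.5 × 8 × 12.5 = 7.5 × 10^5
Stock = 2.67 nM × 7.5 × 10^5 = 2.002 × 10^6 nM = 2.00 mM

2.00 mM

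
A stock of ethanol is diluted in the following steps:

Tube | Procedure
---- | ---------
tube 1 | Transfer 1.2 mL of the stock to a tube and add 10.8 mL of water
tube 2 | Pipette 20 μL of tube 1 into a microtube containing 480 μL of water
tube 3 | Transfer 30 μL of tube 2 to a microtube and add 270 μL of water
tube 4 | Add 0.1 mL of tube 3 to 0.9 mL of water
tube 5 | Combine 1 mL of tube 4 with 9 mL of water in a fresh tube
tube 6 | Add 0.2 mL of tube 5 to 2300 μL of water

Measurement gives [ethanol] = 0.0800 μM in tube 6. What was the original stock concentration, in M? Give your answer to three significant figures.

Step 1: 1.2 mL + 10.8 mL = 12 mL total → factor 12/1.2 = 10
Step 2: 20 μL + 480 μL = 500 μL total → factor 500/20 = 25
Step 3: 30 μL + 270 μL = 300 μL total → factor 300/30 = 10
Step 4: 0.1 mL + 0.9 mL = 1 mL total → factor 1/0.1 = 10
Step 5: 1 mL + 9 mL = 10 mL total → factor 10/1 = 10
Step 6: 0.2 mL + 2300 μL = 2.5 mL total → factor 2.5/0.2 = 12.5
Overall dilution factor = 10 × 25 × 10 × 10 × 10 × 12.5 = 3.125 × 10^6
Stock = 0.0800 μM × 3.125 × 10^6 = 2.500 × 10^5 μM = 0.250 M

0.250 M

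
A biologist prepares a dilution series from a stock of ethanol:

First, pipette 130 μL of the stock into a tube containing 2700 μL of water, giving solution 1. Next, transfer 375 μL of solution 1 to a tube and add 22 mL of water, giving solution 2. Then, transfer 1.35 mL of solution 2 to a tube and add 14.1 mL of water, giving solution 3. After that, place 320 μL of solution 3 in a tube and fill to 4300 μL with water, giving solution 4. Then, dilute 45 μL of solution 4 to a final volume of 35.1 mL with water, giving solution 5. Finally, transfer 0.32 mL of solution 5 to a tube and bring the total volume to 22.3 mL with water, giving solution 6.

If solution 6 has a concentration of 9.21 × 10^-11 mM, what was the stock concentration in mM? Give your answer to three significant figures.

Step 1: 130 μL + 2700 μL = 2830 μL total → factor 2830/130 = 21.769
Step 2: 375 μL + 22 mL = 22375 μL total → factor 22375/375 = 59.667
Step 3: 1.35 mL + 14.1 mL = 15.45 mL total → factor 15.45/1.35 = 11.444
Step 4: 320 μL brought to 4300 μL → factor 4300/320 = 13.438
Step 5: 45 μL brought to 35.1 mL → factor 35100/45 = 780
Step 6: 0.32 mL brought to 22.3 mL → factor 22.3/0.32 = 69.688
Overall dilution factor = 21.769 × 59.667 × 11.444 × 13.438 × 780 × 69.688 = 1.0858 × 10^10
Stock = 9.21 × 10^-11 mM × 1.0858 × 10^10 = 1.00 mM

1.00 mM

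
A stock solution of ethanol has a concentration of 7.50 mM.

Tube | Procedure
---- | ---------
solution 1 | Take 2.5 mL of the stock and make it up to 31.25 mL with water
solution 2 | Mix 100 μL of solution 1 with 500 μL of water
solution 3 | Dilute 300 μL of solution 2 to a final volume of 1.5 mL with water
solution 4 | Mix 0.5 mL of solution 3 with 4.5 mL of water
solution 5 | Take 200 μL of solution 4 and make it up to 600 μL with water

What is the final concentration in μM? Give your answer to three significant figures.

0.667 μM

Step 1: 2.5 mL brought to 31.25 mL → factor 31.25/2.5 = 12.5
Step 2: 100 μL + 500 μL = 600 μL total → factor 600/100 = 6
Step 3: 300 μL brought to 1.5 mL → factor 1500/300 = 5
Step 4: 0.5 mL + 4.5 mL = 5 mL total → factor 5/0.5 = 10
Step 5: 200 μL brought to 600 μL → factor 600/200 = 3
Overall dilution factor = 12.5 × 6 × 5 × 10 × 3 = 11250
Final = 7.50 mM / 11250 = 0.0006667 mM = 0.667 μM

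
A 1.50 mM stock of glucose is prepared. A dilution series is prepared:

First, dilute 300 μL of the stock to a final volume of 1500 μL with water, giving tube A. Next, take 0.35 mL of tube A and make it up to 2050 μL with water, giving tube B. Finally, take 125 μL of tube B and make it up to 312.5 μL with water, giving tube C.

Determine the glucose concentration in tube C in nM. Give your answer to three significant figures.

2.05 × 10^4 nM

Step 1: 300 μL brought to 1500 μL → factor 1500/300 = 5
Step 2: 0.35 mL brought to 2050 μL → factor 2.05/0.35 = 5.8571
Step 3: 125 μL brought to 312.5 μL → factor 312.5/125 = 2.5
Overall dilution factor = 5 × 5.8571 × 2.5 = 73.214
Final = 1.50 mM / 73.214 = 0.02049 mM = 2.05 × 10^4 nM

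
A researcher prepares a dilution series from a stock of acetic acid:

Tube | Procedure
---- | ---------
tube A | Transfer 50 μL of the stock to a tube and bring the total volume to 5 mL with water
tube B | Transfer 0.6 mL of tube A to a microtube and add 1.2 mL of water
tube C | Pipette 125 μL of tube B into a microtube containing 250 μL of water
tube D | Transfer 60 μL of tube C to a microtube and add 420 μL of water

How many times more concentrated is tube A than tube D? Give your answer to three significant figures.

Step 1: 50 μL brought to 5 mL → factor 5000/50 = 100
Step 2: 0.6 mL + 1.2 mL = 1.8 mL total → factor 1.8/0.6 = 3
Step 3: 125 μL + 250 μL = 375 μL total → factor 375/125 = 3
Step 4: 60 μL + 420 μL = 480 μL total → factor 480/60 = 8
Dilution factor to tube A = 100; to tube D = 7200
[tube A]/[tube D] = (factor to tube D)/(factor to tube A) = 7200/100 = 72.0

72.0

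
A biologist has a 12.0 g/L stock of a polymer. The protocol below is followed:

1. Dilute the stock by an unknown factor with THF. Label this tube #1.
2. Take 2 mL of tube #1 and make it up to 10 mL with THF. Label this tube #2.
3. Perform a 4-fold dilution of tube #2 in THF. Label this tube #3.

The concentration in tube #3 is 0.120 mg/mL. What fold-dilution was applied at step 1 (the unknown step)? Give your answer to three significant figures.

5.00-fold

Step 1: unknown factor x
Step 2: 2 mL brought to 10 mL → factor 10/2 = 5
Step 3: 4-fold → factor 4
Product of known-step factors = 20
Overall factor = 12.0 g/L / (0.120 mg/mL) = 100
x = 100 / 20 = 5.00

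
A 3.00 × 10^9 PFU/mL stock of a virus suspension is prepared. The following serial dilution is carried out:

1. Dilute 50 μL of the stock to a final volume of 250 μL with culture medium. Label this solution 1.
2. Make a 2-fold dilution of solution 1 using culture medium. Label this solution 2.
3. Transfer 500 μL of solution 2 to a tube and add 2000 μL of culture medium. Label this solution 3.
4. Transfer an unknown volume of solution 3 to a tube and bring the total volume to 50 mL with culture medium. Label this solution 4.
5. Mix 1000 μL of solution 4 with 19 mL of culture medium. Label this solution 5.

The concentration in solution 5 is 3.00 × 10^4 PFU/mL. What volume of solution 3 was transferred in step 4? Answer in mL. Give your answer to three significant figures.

Step 1: 50 μL brought to 250 μL → factor 250/50 = 5
Step 2: 2-fold → factor 2
Step 3: 500 μL + 2000 μL = 2500 μL total → factor 2500/500 = 5
Step 4: v brought to 50 mL → factor = 50 mL/v
Step 5: 1000 μL + 19 mL = 20000 μL total → factor 20000/1000 = 20
Product of known-step factors = 1000
Overall factor = 3.00 × 10^9 PFU/mL / (3.00 × 10^4 PFU/mL) = 1 × 10^5
Step-4 factor = 1 × 10^5 / 1000 = 100
v = 50 mL / 100 = 0.500 mL

0.500 mL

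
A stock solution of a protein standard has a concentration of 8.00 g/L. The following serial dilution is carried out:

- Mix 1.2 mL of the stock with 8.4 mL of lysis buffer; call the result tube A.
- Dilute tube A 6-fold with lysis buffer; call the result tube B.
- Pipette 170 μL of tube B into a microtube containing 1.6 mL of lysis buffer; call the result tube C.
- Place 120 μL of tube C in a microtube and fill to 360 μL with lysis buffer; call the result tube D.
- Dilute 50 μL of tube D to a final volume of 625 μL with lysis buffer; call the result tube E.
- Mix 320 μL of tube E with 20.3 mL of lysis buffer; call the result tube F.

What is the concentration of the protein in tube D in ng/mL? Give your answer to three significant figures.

5.34 × 10^3 ng/mL

Step 1: 1.2 mL + 8.4 mL = 9.6 mL total → factor 9.6/1.2 = 8
Step 2: 6-fold → factor 6
Step 3: 170 μL + 1.6 mL = 1770 μL total → factor 1770/170 = 10.412
Step 4: 120 μL brought to 360 μL → factor 360/120 = 3
Dilution factor through tube D = 8 × 6 × 10.412 × 3 = 1499.3
[tube D] = 8.00 g/L / 1499.3 = 0.005336 g/L = 5.34 × 10^3 ng/mL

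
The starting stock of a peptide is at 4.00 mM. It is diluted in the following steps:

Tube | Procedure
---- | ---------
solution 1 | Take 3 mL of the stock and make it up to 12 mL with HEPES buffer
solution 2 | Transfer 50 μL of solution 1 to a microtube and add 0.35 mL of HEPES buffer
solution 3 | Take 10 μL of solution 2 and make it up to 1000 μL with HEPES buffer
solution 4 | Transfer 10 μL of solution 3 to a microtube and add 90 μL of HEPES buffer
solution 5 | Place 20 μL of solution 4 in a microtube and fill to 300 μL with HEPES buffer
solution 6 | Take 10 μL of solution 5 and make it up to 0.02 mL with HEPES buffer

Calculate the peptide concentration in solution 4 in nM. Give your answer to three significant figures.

Step 1: 3 mL brought to 12 mL → factor 12/3 = 4
Step 2: 50 μL + 0.35 mL = 400 μL total → factor 400/50 = 8
Step 3: 10 μL brought to 1000 μL → factor 1000/10 = 100
Step 4: 10 μL + 90 μL = 100 μL total → factor 100/10 = 10
Dilution factor through solution 4 = 4 × 8 × 100 × 10 = 32000
[solution 4] = 4.00 mM / 32000 = 0.0001250 mM = 125 nM

125 nM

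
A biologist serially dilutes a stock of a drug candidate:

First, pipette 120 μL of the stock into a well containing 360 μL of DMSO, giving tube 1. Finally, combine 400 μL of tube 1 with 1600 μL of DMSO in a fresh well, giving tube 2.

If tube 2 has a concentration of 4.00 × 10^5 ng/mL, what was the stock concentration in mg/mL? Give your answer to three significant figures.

8.00 mg/mL

Step 1: 120 μL + 360 μL = 480 μL total → factor 480/120 = 4
Step 2: 400 μL + 1600 μL = 2000 μL total → factor 2000/400 = 5
Overall dilution factor = 4 × 5 = 20
Stock = 4.00 × 10^5 ng/mL × 20 = 8.000 × 10^6 ng/mL = 8.00 mg/mL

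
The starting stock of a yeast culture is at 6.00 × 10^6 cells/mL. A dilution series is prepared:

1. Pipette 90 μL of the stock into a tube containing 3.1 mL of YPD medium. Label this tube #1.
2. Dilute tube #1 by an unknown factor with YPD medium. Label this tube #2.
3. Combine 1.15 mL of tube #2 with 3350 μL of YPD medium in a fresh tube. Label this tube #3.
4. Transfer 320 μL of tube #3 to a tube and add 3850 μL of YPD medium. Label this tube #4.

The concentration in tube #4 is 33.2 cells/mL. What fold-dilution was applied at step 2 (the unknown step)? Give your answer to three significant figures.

Step 1: 90 μL + 3.1 mL = 3190 μL total → factor 3190/90 = 35.444
Step 2: unknown factor x
Step 3: 1.15 mL + 3350 μL = 4.5 mL total → factor 4.5/1.15 = 3.913
Step 4: 320 μL + 3850 μL = 4170 μL total → factor 4170/320 = 13.031
Product of known-step factors = 1807.4
Overall factor = 6.00 × 10^6 cells/mL / (33.2 cells/mL) = 1.8072 × 10^5
x = 1.8072 × 10^5 / 1807.4 = 100

100-fold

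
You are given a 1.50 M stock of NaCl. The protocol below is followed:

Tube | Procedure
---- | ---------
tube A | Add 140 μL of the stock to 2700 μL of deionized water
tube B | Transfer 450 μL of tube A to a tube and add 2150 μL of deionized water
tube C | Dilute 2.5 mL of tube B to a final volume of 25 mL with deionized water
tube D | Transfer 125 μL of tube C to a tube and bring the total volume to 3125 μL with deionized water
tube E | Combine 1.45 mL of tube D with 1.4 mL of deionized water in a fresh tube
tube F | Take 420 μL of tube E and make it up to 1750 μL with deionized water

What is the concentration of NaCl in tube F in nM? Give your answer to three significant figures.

Step 1: 140 μL + 2700 μL = 2840 μL total → factor 2840/140 = 20.286
Step 2: 450 μL + 2150 μL = 2600 μL total → factor 2600/450 = 5.7778
Step 3: 2.5 mL brought to 25 mL → factor 25/2.5 = 10
Step 4: 125 μL brought to 3125 μL → factor 3125/125 = 25
Step 5: 1.45 mL + 1.4 mL = 2.85 mL total → factor 2.85/1.45 = 1.9655
Step 6: 420 μL brought to 1750 μL → factor 1750/420 = 4.1667
Overall dilution factor = 20.286 × 5.7778 × 10 × 25 × 1.9655 × 4.1667 = 2.3997 × 10^5
Final = 1.50 M / 2.3997 × 10^5 = 6.251 × 10^-6 M = 6.25 × 10^3 nM

6.25 × 10^3 nM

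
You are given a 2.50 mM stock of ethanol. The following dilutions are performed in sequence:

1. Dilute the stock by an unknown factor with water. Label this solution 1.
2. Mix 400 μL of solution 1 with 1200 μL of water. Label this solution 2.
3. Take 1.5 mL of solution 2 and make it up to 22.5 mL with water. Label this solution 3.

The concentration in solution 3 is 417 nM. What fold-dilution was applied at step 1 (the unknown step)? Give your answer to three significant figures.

99.9-fold

Step 1: unknown factor x
Step 2: 400 μL + 1200 μL = 1600 μL total → factor 1600/400 = 4
Step 3: 1.5 mL brought to 22.5 mL → factor 22.5/1.5 = 15
Product of known-step factors = 60
Overall factor = 2.50 mM / (417 nM) = 5995.2
x = 5995.2 / 60 = 99.9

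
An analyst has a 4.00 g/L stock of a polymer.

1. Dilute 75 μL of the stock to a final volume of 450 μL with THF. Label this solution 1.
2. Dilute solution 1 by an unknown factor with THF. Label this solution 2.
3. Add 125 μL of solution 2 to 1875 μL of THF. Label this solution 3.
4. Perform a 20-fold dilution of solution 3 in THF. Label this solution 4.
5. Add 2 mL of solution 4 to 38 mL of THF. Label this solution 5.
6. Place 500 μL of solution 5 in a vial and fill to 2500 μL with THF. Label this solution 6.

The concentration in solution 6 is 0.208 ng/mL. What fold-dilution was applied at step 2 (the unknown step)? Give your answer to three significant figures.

Step 1: 75 μL brought to 450 μL → factor 450/75 = 6
Step 2: unknown factor x
Step 3: 125 μL + 1875 μL = 2000 μL total → factor 2000/125 = 16
Step 4: 20-fold → factor 20
Step 5: 2 mL + 38 mL = 40 mL total → factor 40/2 = 20
Step 6: 500 μL brought to 2500 μL → factor 2500/500 = 5
Product of known-step factors = 1.92 × 10^5
Overall factor = 4.00 g/L / (0.208 ng/mL) = 1.9231 × 10^7
x = 1.9231 × 10^7 / 1.92 × 10^5 = 100

100-fold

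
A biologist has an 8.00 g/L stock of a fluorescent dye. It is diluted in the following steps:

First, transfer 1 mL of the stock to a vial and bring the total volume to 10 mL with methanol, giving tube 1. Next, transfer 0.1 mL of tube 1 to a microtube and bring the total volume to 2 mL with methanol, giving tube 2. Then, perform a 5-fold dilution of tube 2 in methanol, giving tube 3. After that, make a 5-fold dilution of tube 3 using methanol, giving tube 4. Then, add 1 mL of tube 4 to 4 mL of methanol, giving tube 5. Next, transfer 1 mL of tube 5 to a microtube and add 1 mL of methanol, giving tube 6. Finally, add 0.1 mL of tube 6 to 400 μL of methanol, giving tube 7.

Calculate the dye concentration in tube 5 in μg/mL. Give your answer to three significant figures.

0.320 μg/mL

Step 1: 1 mL brought to 10 mL → factor 10/1 = 10
Step 2: 0.1 mL brought to 2 mL → factor 2/0.1 = 20
Step 3: 5-fold → factor 5
Step 4: 5-fold → factor 5
Step 5: 1 mL + 4 mL = 5 mL total → factor 5/1 = 5
Dilution factor through tube 5 = 10 × 20 × 5 × 5 × 5 = 25000
[tube 5] = 8.00 g/L / 25000 = 0.0003200 g/L = 0.320 μg/mL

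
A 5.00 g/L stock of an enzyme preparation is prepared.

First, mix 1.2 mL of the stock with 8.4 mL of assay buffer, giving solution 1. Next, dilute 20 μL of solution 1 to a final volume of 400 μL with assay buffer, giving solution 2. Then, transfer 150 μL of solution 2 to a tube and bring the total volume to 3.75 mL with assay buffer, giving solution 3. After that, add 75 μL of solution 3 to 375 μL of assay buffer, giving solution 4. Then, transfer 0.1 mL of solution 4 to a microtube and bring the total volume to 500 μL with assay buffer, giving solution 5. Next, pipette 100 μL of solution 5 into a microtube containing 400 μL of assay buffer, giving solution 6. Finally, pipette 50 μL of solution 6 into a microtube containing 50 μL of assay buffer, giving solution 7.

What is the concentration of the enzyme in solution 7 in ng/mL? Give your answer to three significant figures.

4.17 ng/mL

Step 1: 1.2 mL + 8.4 mL = 9.6 mL total → factor 9.6/1.2 = 8
Step 2: 20 μL brought to 400 μL → factor 400/20 = 20
Step 3: 150 μL brought to 3.75 mL → factor 3750/150 = 25
Step 4: 75 μL + 375 μL = 450 μL total → factor 450/75 = 6
Step 5: 0.1 mL brought to 500 μL → factor 0.5/0.1 = 5
Step 6: 100 μL + 400 μL = 500 μL total → factor 500/100 = 5
Step 7: 50 μL + 50 μL = 100 μL total → factor 100/50 = 2
Overall dilution factor = 8 × 20 × 25 × 6 × 5 × 5 × 2 = 1.2 × 10^6
Final = 5.00 g/L / 1.2 × 10^6 = 4.167 × 10^-6 g/L = 4.17 ng/mL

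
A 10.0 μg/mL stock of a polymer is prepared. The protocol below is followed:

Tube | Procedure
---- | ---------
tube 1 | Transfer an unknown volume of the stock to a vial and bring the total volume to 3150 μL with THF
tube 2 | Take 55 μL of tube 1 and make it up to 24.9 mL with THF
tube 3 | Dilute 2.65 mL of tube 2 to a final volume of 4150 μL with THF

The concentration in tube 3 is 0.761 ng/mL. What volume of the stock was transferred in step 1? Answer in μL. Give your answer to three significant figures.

Step 1: v brought to 3150 μL → factor = 3150 μL/v
Step 2: 55 μL brought to 24.9 mL → factor 24900/55 = 452.73
Step 3: 2.65 mL brought to 4150 μL → factor 4.15/2.65 = 1.566
Product of known-step factors = 708.99
Overall factor = 10.0 μg/mL / (0.761 ng/mL) = 13141
Step-1 factor = 13141 / 708.99 = 18.534
v = 3150 μL / 18.534 = 170 μL

170 μL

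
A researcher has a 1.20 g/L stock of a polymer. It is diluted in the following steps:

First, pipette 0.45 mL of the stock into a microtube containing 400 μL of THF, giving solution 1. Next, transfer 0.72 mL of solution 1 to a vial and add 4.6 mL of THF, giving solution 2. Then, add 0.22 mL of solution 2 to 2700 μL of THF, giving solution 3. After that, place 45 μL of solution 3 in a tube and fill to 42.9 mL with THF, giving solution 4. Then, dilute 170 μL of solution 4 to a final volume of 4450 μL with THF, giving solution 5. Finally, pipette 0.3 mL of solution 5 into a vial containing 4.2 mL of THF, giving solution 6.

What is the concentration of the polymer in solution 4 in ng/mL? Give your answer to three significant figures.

Step 1: 0.45 mL + 400 μL = 0.85 mL total → factor 0.85/0.45 = 1.8889
Step 2: 0.72 mL + 4.6 mL = 5.32 mL total → factor 5.32/0.72 = 7.3889
Step 3: 0.22 mL + 2700 μL = 2.92 mL total → factor 2.92/0.22 = 13.273
Step 4: 45 μL brought to 42.9 mL → factor 42900/45 = 953.33
Dilution factor through solution 4 = 1.8889 × 7.3889 × 13.273 × 953.33 = 1.766 × 10^5
[solution 4] = 1.20 g/L / 1.766 × 10^5 = 6.795 × 10^-6 g/L = 6.80 ng/mL

6.80 ng/mL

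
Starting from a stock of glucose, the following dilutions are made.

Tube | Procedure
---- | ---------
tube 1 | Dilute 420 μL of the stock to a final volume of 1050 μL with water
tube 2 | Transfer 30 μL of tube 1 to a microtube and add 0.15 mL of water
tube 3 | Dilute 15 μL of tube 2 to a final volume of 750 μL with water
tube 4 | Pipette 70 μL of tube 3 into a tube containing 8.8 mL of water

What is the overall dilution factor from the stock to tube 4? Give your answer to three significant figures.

Step 1: 420 μL brought to 1050 μL → factor 1050/420 = 2.5
Step 2: 30 μL + 0.15 mL = 180 μL total → factor 180/30 = 6
Step 3: 15 μL brought to 750 μL → factor 750/15 = 50
Step 4: 70 μL + 8.8 mL = 8870 μL total → factor 8870/70 = 126.71
Overall dilution factor = 2.5 × 6 × 50 × 126.71 = 95036

9.50 × 10^4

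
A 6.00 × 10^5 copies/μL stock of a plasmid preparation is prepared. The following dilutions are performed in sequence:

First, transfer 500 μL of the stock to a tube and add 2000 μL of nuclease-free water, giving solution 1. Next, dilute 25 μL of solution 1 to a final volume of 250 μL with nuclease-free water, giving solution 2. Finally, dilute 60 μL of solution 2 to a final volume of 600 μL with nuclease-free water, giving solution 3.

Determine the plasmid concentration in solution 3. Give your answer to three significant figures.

1.20 × 10^3 copies/μL

Step 1: 500 μL + 2000 μL = 2500 μL total → factor 2500/500 = 5
Step 2: 25 μL brought to 250 μL → factor 250/25 = 10
Step 3: 60 μL brought to 600 μL → factor 600/60 = 10
Overall dilution factor = 5 × 10 × 10 = 500
Final = 6.00 × 10^5 copies/μL / 500 = 1.20 × 10^3 copies/μL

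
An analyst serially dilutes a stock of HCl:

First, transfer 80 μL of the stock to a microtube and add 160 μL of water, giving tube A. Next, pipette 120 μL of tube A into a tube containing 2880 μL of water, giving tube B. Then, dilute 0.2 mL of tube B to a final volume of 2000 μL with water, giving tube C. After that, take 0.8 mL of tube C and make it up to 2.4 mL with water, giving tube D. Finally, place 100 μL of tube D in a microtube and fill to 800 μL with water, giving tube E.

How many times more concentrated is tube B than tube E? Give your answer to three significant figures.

Step 1: 80 μL + 160 μL = 240 μL total → factor 240/80 = 3
Step 2: 120 μL + 2880 μL = 3000 μL total → factor 3000/120 = 25
Step 3: 0.2 mL brought to 2000 μL → factor 2/0.2 = 10
Step 4: 0.8 mL brought to 2.4 mL → factor 2.4/0.8 = 3
Step 5: 100 μL brought to 800 μL → factor 800/100 = 8
Dilution factor to tube B = 75; to tube E = 18000
[tube B]/[tube E] = (factor to tube E)/(factor to tube B) = 18000/75 = 240

240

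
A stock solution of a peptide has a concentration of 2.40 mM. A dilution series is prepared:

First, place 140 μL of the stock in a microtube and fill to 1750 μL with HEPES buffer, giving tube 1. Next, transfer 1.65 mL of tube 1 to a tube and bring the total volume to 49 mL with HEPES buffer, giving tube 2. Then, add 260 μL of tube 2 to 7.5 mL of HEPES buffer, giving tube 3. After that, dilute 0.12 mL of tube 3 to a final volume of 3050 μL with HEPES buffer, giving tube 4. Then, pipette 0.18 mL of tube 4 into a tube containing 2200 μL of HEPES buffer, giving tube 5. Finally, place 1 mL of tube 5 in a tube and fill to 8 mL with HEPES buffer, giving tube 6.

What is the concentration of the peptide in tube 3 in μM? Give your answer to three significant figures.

0.217 μM

Step 1: 140 μL brought to 1750 μL → factor 1750/140 = 12.5
Step 2: 1.65 mL brought to 49 mL → factor 49/1.65 = 29.697
Step 3: 260 μL + 7.5 mL = 7760 μL total → factor 7760/260 = 29.846
Dilution factor through tube 3 = 12.5 × 29.697 × 29.846 = 11079
[tube 3] = 2.40 mM / 11079 = 0.0002166 mM = 0.217 μM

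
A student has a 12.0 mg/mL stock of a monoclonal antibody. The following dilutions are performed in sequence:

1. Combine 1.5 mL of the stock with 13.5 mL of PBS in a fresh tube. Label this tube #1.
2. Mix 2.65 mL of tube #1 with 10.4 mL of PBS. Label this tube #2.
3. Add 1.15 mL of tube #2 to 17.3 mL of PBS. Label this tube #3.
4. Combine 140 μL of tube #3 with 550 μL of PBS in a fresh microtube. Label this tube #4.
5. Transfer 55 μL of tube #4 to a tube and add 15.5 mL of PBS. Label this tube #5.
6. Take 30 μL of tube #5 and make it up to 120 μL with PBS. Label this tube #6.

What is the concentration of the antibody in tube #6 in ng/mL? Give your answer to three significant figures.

2.72 ng/mL

Step 1: 1.5 mL + 13.5 mL = 15 mL total → factor 15/1.5 = 10
Step 2: 2.65 mL + 10.4 mL = 13.05 mL total → factor 13.05/2.65 = 4.9245
Step 3: 1.15 mL + 17.3 mL = 18.45 mL total → factor 18.45/1.15 = 16.043
Step 4: 140 μL + 550 μL = 690 μL total → factor 690/140 = 4.9286
Step 5: 55 μL + 15.5 mL = 15555 μL total → factor 15555/55 = 282.82
Step 6: 30 μL brought to 120 μL → factor 120/30 = 4
Overall dilution factor = 10 × 4.9245 × 16.043 × 4.9286 × 282.82 × 4 = 4.4051 × 10^6
Final = 12.0 mg/mL / 4.4051 × 10^6 = 2.724 × 10^-6 mg/mL = 2.72 ng/mL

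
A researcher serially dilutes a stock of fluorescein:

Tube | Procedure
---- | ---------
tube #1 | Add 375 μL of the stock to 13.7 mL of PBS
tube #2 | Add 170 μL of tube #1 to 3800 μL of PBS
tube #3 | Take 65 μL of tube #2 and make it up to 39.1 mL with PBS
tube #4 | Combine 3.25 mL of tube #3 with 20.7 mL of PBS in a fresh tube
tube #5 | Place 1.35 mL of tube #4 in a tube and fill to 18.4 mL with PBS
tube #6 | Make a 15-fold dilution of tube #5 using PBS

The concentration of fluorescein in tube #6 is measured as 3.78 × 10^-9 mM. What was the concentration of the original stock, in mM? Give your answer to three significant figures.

Step 1: 375 μL + 13.7 mL = 14075 μL total → factor 14075/375 = 37.533
Step 2: 170 μL + 3800 μL = 3970 μL total → factor 3970/170 = 23.353
Step 3: 65 μL brought to 39.1 mL → factor 39100/65 = 601.54
Step 4: 3.25 mL + 20.7 mL = 23.95 mL total → factor 23.95/3.25 = 7.3692
Step 5: 1.35 mL brought to 18.4 mL → factor 18.4/1.35 = 13.63
Step 6: 15-fold → factor 15
Overall dilution factor = 37.533 × 23.353 × 601.54 × 7.3692 × 13.63 × 15 = 7.9436 × 10^8
Stock = 3.78 × 10^-9 mM × 7.9436 × 10^8 = 3.00 mM

3.00 mM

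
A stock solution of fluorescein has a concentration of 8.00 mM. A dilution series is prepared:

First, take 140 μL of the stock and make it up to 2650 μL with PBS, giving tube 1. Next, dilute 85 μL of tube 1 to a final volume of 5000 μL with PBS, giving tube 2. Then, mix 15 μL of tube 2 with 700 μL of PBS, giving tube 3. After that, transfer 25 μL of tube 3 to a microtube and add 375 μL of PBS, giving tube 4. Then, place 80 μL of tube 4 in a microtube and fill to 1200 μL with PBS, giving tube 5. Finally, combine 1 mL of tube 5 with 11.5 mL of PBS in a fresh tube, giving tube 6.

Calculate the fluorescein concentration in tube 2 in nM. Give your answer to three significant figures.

7.18 × 10^3 nM

Step 1: 140 μL brought to 2650 μL → factor 2650/140 = 18.929
Step 2: 85 μL brought to 5000 μL → factor 5000/85 = 58.824
Dilution factor through tube 2 = 18.929 × 58.824 = 1113.4
[tube 2] = 8.00 mM / 1113.4 = 0.007185 mM = 7.18 × 10^3 nM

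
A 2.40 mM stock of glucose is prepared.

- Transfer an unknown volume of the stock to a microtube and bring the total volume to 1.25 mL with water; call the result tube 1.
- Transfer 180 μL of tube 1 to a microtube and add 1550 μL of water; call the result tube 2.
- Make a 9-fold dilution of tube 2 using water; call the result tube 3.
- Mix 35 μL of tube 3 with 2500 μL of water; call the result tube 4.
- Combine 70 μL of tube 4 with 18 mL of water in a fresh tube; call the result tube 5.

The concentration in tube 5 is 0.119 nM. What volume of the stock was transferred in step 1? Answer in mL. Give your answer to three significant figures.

0.100 mL

Step 1: v brought to 1.25 mL → factor = 1.25 mL/v
Step 2: 180 μL + 1550 μL = 1730 μL total → factor 1730/180 = 9.6111
Step 3: 9-fold → factor 9
Step 4: 35 μL + 2500 μL = 2535 μL total → factor 2535/35 = 72.429
Step 5: 70 μL + 18 mL = 18070 μL total → factor 18070/70 = 258.14
Product of known-step factors = 1.6173 × 10^6
Overall factor = 2.40 mM / (0.119 nM) = 2.0168 × 10^7
Step-1 factor = 2.0168 × 10^7 / 1.6173 × 10^6 = 12.47
v = 1.25 mL / 12.47 = 0.100 mL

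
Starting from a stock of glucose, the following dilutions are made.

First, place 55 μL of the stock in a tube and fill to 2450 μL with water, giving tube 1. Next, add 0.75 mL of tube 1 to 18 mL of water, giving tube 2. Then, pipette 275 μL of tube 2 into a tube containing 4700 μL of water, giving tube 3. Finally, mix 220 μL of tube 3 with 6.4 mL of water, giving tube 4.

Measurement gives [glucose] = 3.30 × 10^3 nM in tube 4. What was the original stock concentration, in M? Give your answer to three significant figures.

Step 1: 55 μL brought to 2450 μL → factor 2450/55 = 44.545
Step 2: 0.75 mL + 18 mL = 18.75 mL total → factor 18.75/0.75 = 25
Step 3: 275 μL + 4700 μL = 4975 μL total → factor 4975/275 = 18.091
Step 4: 220 μL + 6.4 mL = 6620 μL total → factor 6620/220 = 30.091
Overall dilution factor = 44.545 × 25 × 18.091 × 30.091 = 6.0623 × 10^5
Stock = 3.30 × 10^3 nM × 6.0623 × 10^5 = 2.001 × 10^9 nM = 2.00 M

2.00 M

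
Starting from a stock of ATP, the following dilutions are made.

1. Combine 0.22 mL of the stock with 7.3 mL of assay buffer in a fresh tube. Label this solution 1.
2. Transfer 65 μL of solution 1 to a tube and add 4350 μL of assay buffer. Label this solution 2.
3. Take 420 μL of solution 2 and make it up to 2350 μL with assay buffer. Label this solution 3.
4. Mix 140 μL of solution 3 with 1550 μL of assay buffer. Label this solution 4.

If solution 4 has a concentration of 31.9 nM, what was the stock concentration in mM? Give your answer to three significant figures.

5.00 mM

Step 1: 0.22 mL + 7.3 mL = 7.52 mL total → factor 7.52/0.22 = 34.182
Step 2: 65 μL + 4350 μL = 4415 μL total → factor 4415/65 = 67.923
Step 3: 420 μL brought to 2350 μL → factor 2350/420 = 5.5952
Step 4: 140 μL + 1550 μL = 1690 μL total → factor 1690/140 = 12.071
Overall dilution factor = 34.182 × 67.923 × 5.5952 × 12.071 = 1.5682 × 10^5
Stock = 31.9 nM × 1.5682 × 10^5 = 5.002 × 10^6 nM = 5.00 mM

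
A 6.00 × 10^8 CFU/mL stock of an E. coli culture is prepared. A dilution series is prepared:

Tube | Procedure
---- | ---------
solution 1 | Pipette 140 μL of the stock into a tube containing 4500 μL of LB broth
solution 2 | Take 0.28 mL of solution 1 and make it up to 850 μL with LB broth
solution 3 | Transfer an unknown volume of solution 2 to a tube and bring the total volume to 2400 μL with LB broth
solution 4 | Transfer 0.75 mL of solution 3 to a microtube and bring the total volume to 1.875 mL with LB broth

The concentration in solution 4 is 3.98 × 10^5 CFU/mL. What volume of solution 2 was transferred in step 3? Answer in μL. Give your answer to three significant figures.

400 μL

Step 1: 140 μL + 4500 μL = 4640 μL total → factor 4640/140 = 33.143
Step 2: 0.28 mL brought to 850 μL → factor 0.85/0.28 = 3.0357
Step 3: v brought to 2400 μL → factor = 2400 μL/v
Step 4: 0.75 mL brought to 1.875 mL → factor 1.875/0.75 = 2.5
Product of known-step factors = 251.53
Overall factor = 6.00 × 10^8 CFU/mL / (3.98 × 10^5 CFU/mL) = 1507.5
Step-3 factor = 1507.5 / 251.53 = 5.9935
v = 2400 μL / 5.9935 = 400 μL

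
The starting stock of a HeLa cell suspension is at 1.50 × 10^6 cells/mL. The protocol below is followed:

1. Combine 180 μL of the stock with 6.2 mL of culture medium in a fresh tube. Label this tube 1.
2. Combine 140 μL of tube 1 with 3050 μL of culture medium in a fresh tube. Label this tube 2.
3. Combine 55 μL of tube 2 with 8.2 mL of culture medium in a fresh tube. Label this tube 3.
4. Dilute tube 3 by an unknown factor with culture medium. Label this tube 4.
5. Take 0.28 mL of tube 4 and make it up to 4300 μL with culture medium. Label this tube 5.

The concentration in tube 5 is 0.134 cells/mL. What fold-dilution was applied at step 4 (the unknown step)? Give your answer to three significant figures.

Step 1: 180 μL + 6.2 mL = 6380 μL total → factor 6380/180 = 35.444
Step 2: 140 μL + 3050 μL = 3190 μL total → factor 3190/140 = 22.786
Step 3: 55 μL + 8.2 mL = 8255 μL total → factor 8255/55 = 150.09
Step 4: unknown factor x
Step 5: 0.28 mL brought to 4300 μL → factor 4.3/0.28 = 15.357
Product of known-step factors = 1.8616 × 10^6
Overall factor = 1.50 × 10^6 cells/mL / (0.134 cells/mL) = 1.1194 × 10^7
x = 1.1194 × 10^7 / 1.8616 × 10^6 = 6.01

6.01-fold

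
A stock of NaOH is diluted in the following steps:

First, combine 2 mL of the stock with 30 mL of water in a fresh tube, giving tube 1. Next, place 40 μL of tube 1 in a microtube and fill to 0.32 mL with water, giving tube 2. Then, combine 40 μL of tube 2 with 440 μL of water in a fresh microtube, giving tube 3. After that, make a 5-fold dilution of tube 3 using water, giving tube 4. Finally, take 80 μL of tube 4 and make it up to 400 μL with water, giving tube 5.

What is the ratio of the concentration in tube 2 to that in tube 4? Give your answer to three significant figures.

Step 1: 2 mL + 30 mL = 32 mL total → factor 32/2 = 16
Step 2: 40 μL brought to 0.32 mL → factor 320/40 = 8
Step 3: 40 μL + 440 μL = 480 μL total → factor 480/40 = 12
Step 4: 5-fold → factor 5
Dilution factor to tube 2 = 128; to tube 4 = 7680
[tube 2]/[tube 4] = (factor to tube 4)/(factor to tube 2) = 7680/128 = 60.0

60.0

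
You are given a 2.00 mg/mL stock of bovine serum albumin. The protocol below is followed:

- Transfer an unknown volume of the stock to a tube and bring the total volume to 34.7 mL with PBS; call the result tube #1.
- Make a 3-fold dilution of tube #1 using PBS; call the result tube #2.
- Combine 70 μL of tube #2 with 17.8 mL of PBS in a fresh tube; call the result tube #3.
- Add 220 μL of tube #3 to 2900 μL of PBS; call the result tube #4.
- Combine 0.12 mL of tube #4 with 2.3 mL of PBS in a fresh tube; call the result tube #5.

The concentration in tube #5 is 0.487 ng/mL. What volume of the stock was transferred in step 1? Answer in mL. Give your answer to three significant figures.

Step 1: v brought to 34.7 mL → factor = 34.7 mL/v
Step 2: 3-fold → factor 3
Step 3: 70 μL + 17.8 mL = 17870 μL total → factor 17870/70 = 255.29
Step 4: 220 μL + 2900 μL = 3120 μL total → factor 3120/220 = 14.182
Step 5: 0.12 mL + 2.3 mL = 2.42 mL total → factor 2.42/0.12 = 20.167
Product of known-step factors = 2.1904 × 10^5
Overall factor = 2.00 mg/mL / (0.487 ng/mL) = 4.1068 × 10^6
Step-1 factor = 4.1068 × 10^6 / 2.1904 × 10^5 = 18.749
v = 34.7 mL / 18.749 = 1.85 mL

1.85 mL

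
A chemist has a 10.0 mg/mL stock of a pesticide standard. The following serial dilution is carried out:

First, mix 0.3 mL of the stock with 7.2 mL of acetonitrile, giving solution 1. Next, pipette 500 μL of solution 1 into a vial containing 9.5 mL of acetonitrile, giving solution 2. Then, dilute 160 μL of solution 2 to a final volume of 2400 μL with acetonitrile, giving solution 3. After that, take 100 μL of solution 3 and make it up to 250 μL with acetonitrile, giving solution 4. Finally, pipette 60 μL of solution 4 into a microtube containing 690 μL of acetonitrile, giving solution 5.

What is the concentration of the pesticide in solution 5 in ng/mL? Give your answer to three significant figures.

42.7 ng/mL

Step 1: 0.3 mL + 7.2 mL = 7.5 mL total → factor 7.5/0.3 = 25
Step 2: 500 μL + 9.5 mL = 10000 μL total → factor 10000/500 = 20
Step 3: 160 μL brought to 2400 μL → factor 2400/160 = 15
Step 4: 100 μL brought to 250 μL → factor 250/100 = 2.5
Step 5: 60 μL + 690 μL = 750 μL total → factor 750/60 = 12.5
Overall dilution factor = 25 × 20 × 15 × 2.5 × 12.5 = 2.3438 × 10^5
Final = 10.0 mg/mL / 2.3438 × 10^5 = 4.267 × 10^-5 mg/mL = 42.7 ng/mL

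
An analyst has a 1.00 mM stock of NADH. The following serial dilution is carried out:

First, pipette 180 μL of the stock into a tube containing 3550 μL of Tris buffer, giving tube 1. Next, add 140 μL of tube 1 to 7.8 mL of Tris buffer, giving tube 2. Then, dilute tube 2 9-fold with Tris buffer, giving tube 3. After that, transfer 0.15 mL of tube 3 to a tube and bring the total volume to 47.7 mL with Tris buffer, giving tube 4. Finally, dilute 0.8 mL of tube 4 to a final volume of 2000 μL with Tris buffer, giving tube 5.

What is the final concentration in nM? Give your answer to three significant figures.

Step 1: 180 μL + 3550 μL = 3730 μL total → factor 3730/180 = 20.722
Step 2: 140 μL + 7.8 mL = 7940 μL total → factor 7940/140 = 56.714
Step 3: 9-fold → factor 9
Step 4: 0.15 mL brought to 47.7 mL → factor 47.7/0.15 = 318
Step 5: 0.8 mL brought to 2000 μL → factor 2/0.8 = 2.5
Overall dilution factor = 20.722 × 56.714 × 9 × 318 × 2.5 = 8.4089 × 10^6
Final = 1.00 mM / 8.4089 × 10^6 = 1.189 × 10^-7 mM = 0.119 nM

0.119 nM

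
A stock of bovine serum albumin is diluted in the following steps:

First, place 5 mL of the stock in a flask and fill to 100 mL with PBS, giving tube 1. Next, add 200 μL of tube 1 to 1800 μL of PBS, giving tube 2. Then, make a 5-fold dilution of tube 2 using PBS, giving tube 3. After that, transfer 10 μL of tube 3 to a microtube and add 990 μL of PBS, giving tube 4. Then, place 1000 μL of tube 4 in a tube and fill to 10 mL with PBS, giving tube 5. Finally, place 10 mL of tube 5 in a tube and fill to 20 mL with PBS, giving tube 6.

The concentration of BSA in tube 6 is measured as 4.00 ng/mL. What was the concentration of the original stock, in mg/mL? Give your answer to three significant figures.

Step 1: 5 mL brought to 100 mL → factor 100/5 = 20
Step 2: 200 μL + 1800 μL = 2000 μL total → factor 2000/200 = 10
Step 3: 5-fold → factor 5
Step 4: 10 μL + 990 μL = 1000 μL total → factor 1000/10 = 100
Step 5: 1000 μL brought to 10 mL → factor 10000/1000 = 10
Step 6: 10 mL brought to 20 mL → factor 20/10 = 2
Overall dilution factor = 20 × 10 × 5 × 100 × 10 × 2 = 2 × 10^6
Stock = 4.00 ng/mL × 2 × 10^6 = 8.000 × 10^6 ng/mL = 8.00 mg/mL

8.00 mg/mL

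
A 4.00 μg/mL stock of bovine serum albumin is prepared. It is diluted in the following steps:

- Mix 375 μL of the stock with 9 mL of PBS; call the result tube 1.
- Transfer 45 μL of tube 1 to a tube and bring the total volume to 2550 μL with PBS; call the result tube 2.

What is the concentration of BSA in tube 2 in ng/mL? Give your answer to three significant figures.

Step 1: 375 μL + 9 mL = 9375 μL total → factor 9375/375 = 25
Step 2: 45 μL brought to 2550 μL → factor 2550/45 = 56.667
Overall dilution factor = 25 × 56.667 = 1416.7
Final = 4.00 μg/mL / 1416.7 = 0.002824 μg/mL = 2.82 ng/mL

2.82 ng/mL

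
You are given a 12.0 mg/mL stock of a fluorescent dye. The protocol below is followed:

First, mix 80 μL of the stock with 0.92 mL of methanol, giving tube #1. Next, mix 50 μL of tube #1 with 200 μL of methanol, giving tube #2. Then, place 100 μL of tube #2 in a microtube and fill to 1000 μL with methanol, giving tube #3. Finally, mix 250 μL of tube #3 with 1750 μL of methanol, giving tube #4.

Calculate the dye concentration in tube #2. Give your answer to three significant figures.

Step 1: 80 μL + 0.92 mL = 1000 μL total → factor 1000/80 = 12.5
Step 2: 50 μL + 200 μL = 250 μL total → factor 250/50 = 5
Dilution factor through tube #2 = 12.5 × 5 = 62.5
[tube #2] = 12.0 mg/mL / 62.5 = 0.192 mg/mL

0.192 mg/mL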